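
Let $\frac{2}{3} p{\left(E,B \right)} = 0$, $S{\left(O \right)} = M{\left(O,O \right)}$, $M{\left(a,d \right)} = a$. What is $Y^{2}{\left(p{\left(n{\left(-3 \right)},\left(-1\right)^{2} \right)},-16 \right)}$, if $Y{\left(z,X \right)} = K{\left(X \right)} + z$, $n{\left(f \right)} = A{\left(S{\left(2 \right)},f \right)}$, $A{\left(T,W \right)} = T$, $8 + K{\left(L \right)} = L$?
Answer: $576$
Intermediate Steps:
$S{\left(O \right)} = O$
$K{\left(L \right)} = -8 + L$
$n{\left(f \right)} = 2$
$p{\left(E,B \right)} = 0$ ($p{\left(E,B \right)} = \frac{3}{2} \cdot 0 = 0$)
$Y{\left(z,X \right)} = -8 + X + z$ ($Y{\left(z,X \right)} = \left(-8 + X\right) + z = -8 + X + z$)
$Y^{2}{\left(p{\left(n{\left(-3 \right)},\left(-1\right)^{2} \right)},-16 \right)} = \left(-8 - 16 + 0\right)^{2} = \left(-24\right)^{2} = 576$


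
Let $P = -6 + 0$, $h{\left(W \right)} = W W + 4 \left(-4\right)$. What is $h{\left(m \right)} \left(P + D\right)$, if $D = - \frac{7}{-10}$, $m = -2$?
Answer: $\frac{318}{5} \approx 63.6$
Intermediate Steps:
$h{\left(W \right)} = -16 + W^{2}$ ($h{\left(W \right)} = W^{2} - 16 = -16 + W^{2}$)
$P = -6$
$D = \frac{7}{10}$ ($D = \left(-7\right) \left(- \frac{1}{10}\right) = \frac{7}{10} \approx 0.7$)
$h{\left(m \right)} \left(P + D\right) = \left(-16 + \left(-2\right)^{2}\right) \left(-6 + \frac{7}{10}\right) = \left(-16 + 4\right) \left(- \frac{53}{10}\right) = \left(-12\right) \left(- \frac{53}{10}\right) = \frac{318}{5}$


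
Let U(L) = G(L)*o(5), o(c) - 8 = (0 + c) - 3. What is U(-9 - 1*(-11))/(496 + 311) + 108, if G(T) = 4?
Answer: 87196/807 ≈ 108.05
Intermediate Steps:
o(c) = 5 + c (o(c) = 8 + ((0 + c) - 3) = 8 + (c - 3) = 8 + (-3 + c) = 5 + c)
U(L) = 40 (U(L) = 4*(5 + 5) = 4*10 = 40)
U(-9 - 1*(-11))/(496 + 311) + 108 = 40/(496 + 311) + 108 = 40/807 + 108 = 87196/807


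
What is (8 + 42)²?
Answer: 2500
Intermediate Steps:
(8 + 42)² = 50² = 2500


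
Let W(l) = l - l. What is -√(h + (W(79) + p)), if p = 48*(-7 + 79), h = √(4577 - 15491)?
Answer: -√(3456 + I*√10914) ≈ -58.794 - 0.88843*I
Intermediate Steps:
h = I*√10914 (h = √(-10914) = I*√10914 ≈ 104.47*I)
W(l) = 0
p = 3456 (p = 48*72 = 3456)
-√(h + (W(79) + p)) = -√(I*√10914 + (0 + 3456)) = -√(I*√10914 + 3456) = -√(3456 + I*√10914)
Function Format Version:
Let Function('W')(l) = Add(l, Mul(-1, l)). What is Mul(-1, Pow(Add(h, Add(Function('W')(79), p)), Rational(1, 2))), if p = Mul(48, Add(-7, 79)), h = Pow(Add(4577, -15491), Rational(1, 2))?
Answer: Mul(-1, Pow(Add(3456, Mul(I, Pow(10914, Rational(1, 2)))), Rational(1, 2))) ≈ Add(-58.794, Mul(-0.88843, I))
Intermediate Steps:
h = Mul(I, Pow(10914, Rational(1, 2))) (h = Pow(-10914, Rational(1, 2)) = Mul(I, Pow(10914, Rational(1, 2))) ≈ Mul(104.47, I))
Function('W')(l) = 0
p = 3456 (p = Mul(48, 72) = 3456)
Mul(-1, Pow(Add(h, Add(Function('W')(79), p)), Rational(1, 2))) = Mul(-1, Pow(Add(Mul(I, Pow(10914, Rational(1, 2))), Add(0, 3456)), Rational(1, 2))) = Mul(-1, Pow(Add(Mul(I, Pow(10914, Rational(1, 2))), 3456), Rational(1, 2))) = Mul(-1, Pow(Add(3456, Mul(I, Pow(10914, Rational(1, 2)))), Rational(1, 2)))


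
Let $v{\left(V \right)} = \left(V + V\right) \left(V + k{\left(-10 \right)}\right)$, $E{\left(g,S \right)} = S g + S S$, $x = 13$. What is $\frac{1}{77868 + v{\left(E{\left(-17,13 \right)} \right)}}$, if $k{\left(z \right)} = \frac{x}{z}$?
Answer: $\frac{5}{417056} \approx 1.1989 \cdot 10^{-5}$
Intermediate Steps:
$k{\left(z \right)} = \frac{13}{z}$
$E{\left(g,S \right)} = S^{2} + S g$ ($E{\left(g,S \right)} = S g + S^{2} = S^{2} + S g$)
$v{\left(V \right)} = 2 V \left(- \frac{13}{10} + V\right)$ ($v{\left(V \right)} = \left(V + V\right) \left(V + \frac{13}{-10}\right) = 2 V \left(V + 13 \left(- \frac{1}{10}\right)\right) = 2 V \left(V - \frac{13}{10}\right) = 2 V \left(- \frac{13}{10} + V\right)$)
$\frac{1}{77868 + v{\left(E{\left(-17,13 \right)} \right)}} = \frac{1}{77868 + \frac{13 \left(13 - 17\right) \left(-13 + 10 \cdot 13 \left(13 - 17\right)\right)}{5}} = \frac{1}{77868 + \frac{13 \left(-4\right) \left(-13 + 10 \cdot 13 \left(-4\right)\right)}{5}} = \frac{1}{77868 + \frac{1}{5} \left(-52\right) \left(-13 + 10 \left(-52\right)\right)} = \frac{1}{77868 + \frac{1}{5} \left(-52\right) \left(-13 - 520\right)} = \frac{1}{77868 + \frac{1}{5} \left(-52\right) \left(-533\right)} = \frac{1}{77868 + \frac{27716}{5}} = \frac{1}{\frac{417056}{5}} = \frac{5}{417056}$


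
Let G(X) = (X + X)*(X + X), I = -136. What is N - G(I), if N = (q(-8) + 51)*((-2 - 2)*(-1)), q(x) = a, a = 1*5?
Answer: -73760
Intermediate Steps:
a = 5
G(X) = 4*X² (G(X) = (2*X)*(2*X) = 4*X²)
q(x) = 5
N = 224 (N = (5 + 51)*((-2 - 2)*(-1)) = 56*(-4*(-1)) = 56*4 = 224)
N - G(I) = 224 - 4*(-136)² = 224 - 4*18496 = 224 - 1*73984 = 224 - 73984 = -73760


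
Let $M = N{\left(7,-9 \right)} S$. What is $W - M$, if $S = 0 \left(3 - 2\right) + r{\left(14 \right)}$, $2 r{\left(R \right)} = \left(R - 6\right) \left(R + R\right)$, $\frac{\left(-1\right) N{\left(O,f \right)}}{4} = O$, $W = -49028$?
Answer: $-45892$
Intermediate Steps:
$N{\left(O,f \right)} = - 4 O$
$r{\left(R \right)} = R \left(-6 + R\right)$ ($r{\left(R \right)} = \frac{\left(R - 6\right) \left(R + R\right)}{2} = \frac{\left(-6 + R\right) 2 R}{2} = \frac{2 R \left(-6 + R\right)}{2} = R \left(-6 + R\right)$)
$S = 112$ ($S = 0 \left(3 - 2\right) + 14 \left(-6 + 14\right) = 0 \cdot 1 + 14 \cdot 8 = 0 + 112 = 112$)
$M = -3136$ ($M = \left(-4\right) 7 \cdot 112 = \left(-28\right) 112 = -3136$)
$W - M = -49028 - -3136 = -49028 + 3136 = -45892$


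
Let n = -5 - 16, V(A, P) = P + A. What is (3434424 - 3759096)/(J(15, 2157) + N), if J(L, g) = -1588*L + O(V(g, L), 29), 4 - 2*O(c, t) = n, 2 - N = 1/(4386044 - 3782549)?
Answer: 391875857280/28733000447 ≈ 13.639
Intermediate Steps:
V(A, P) = A + P
N = 1206989/603495 (N = 2 - 1/(4386044 - 3782549) = 2 - 1/603495 = 1206989/603495 ≈ 2.0000)
n = -21
O(c, t) = 25/2 (O(c, t) = 2 - ½*(-21) = 2 + 21/2 = 25/2)
J(L, g) = 25/2 - 1588*L (J(L, g) = -1588*L + 25/2 = 25/2 - 1588*L)
(3434424 - 3759096)/(J(15, 2157) + N) = (3434424 - 3759096)/((25/2 - 1588*15) + 1206989/603495) = -324672/((25/2 - 23820) + 1206989/603495) = -324672/(-47615/2 + 1206989/603495) = -324672/(-28733000447/1206990) = -324672*(-1206990/28733000447) = 391875857280/28733000447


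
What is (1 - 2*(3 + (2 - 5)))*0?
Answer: 0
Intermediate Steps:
(1 - 2*(3 + (2 - 5)))*0 = (1 - 2*(3 - 3))*0 = (1 - 2*0)*0 = (1 + 0)*0 = 1*0 = 0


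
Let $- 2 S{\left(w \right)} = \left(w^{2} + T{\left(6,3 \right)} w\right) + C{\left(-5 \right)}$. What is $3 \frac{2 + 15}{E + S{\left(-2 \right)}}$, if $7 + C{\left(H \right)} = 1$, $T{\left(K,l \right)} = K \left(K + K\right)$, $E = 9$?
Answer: $\frac{51}{82} \approx 0.62195$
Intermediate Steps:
$T{\left(K,l \right)} = 2 K^{2}$ ($T{\left(K,l \right)} = K 2 K = 2 K^{2}$)
$C{\left(H \right)} = -6$ ($C{\left(H \right)} = -7 + 1 = -6$)
$S{\left(w \right)} = 3 - 36 w - \frac{w^{2}}{2}$ ($S{\left(w \right)} = - \frac{\left(w^{2} + 2 \cdot 6^{2} w\right) - 6}{2} = - \frac{\left(w^{2} + 2 \cdot 36 w\right) - 6}{2} = - \frac{\left(w^{2} + 72 w\right) - 6}{2} = - \frac{-6 + w^{2} + 72 w}{2} = 3 - 36 w - \frac{w^{2}}{2}$)
$3 \frac{2 + 15}{E + S{\left(-2 \right)}} = 3 \frac{2 + 15}{9 - \left(-75 + 2\right)} = 3 \frac{17}{9 + \left(3 + 72 - 2\right)} = 3 \frac{17}{9 + 73} = 3 \cdot \frac{17}{82} = \frac{51}{82}$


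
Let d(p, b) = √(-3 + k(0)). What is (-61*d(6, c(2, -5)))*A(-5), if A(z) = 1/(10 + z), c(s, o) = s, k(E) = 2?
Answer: -61*I/5 ≈ -12.2*I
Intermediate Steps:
d(p, b) = I (d(p, b) = √(-3 + 2) = √(-1) = I)
(-61*d(6, c(2, -5)))*A(-5) = (-61*I)/(10 - 5) = -61*I/5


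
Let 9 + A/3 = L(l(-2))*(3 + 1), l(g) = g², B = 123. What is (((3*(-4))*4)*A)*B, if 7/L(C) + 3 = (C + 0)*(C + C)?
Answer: 4126896/29 ≈ 1.4231e+5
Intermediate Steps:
L(C) = 7/(-3 + 2*C²) (L(C) = 7/(-3 + (C + 0)*(C + C)) = 7/(-3 + C*(2*C)) = 7/(-3 + 2*C²))
A = -699/29 (A = -27 + 3*((7/(-3 + 2*((-2)²)²))*(3 + 1)) = -27 + 3*((7/(-3 + 2*4²))*4) = -27 + 3*((7/(-3 + 2*16))*4) = -27 + 3*((7/(-3 + 32))*4) = -27 + 3*((7/29)*4) = -27 + 3*(28/29) = -27 + 84/29 = -699/29 ≈ -24.103)
(((3*(-4))*4)*A)*B = (((3*(-4))*4)*(-699/29))*123 = (-12*4*(-699/29))*123 = -48*(-699/29)*123 = (33552/29)*123 = 4126896/29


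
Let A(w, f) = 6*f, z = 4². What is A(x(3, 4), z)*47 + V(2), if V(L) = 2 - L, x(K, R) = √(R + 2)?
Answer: 4512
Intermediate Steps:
x(K, R) = √(2 + R)
z = 16
A(x(3, 4), z)*47 + V(2) = (6*16)*47 + (2 - 1*2) = 96*47 + (2 - 2) = 4512 + 0 = 4512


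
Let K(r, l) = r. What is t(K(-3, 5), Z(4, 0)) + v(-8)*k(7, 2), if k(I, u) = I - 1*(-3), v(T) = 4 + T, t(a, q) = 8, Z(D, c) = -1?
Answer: -32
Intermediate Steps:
k(I, u) = 3 + I (k(I, u) = I + 3 = 3 + I)
t(K(-3, 5), Z(4, 0)) + v(-8)*k(7, 2) = 8 + (4 - 8)*(3 + 7) = 8 - 4*10 = 8 - 40 = -32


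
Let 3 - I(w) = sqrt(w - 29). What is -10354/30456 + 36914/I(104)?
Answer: -281120143/167508 - 92285*sqrt(3)/33 ≈ -6522.0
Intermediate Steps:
I(w) = 3 - sqrt(-29 + w) (I(w) = 3 - sqrt(w - 29) = 3 - sqrt(-29 + w))
-10354/30456 + 36914/I(104) = -10354/30456 + 36914/(3 - sqrt(-29 + 104)) = -10354*1/30456 + 36914/(3 - sqrt(75)) = -5177/15228 + 36914/(3 - 5*sqrt(3))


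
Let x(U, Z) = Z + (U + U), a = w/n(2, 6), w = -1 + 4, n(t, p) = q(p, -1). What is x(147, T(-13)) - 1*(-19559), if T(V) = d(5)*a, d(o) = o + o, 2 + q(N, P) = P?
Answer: 19843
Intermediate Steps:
q(N, P) = -2 + P
n(t, p) = -3 (n(t, p) = -2 - 1 = -3)
w = 3
d(o) = 2*o
a = -1 (a = 3/(-3) = 3*(-⅓) = -1)
T(V) = -10 (T(V) = (2*5)*(-1) = 10*(-1) = -10)
x(U, Z) = Z + 2*U
x(147, T(-13)) - 1*(-19559) = (-10 + 2*147) - 1*(-19559) = (-10 + 294) + 19559 = 284 + 19559 = 19843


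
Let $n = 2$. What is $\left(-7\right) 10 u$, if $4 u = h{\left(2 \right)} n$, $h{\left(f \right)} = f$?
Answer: $-70$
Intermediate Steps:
$u = 1$ ($u = \frac{2 \cdot 2}{4} = \frac{1}{4} \cdot 4 = 1$)
$\left(-7\right) 10 u = \left(-7\right) 10 \cdot 1 = \left(-70\right) 1 = -70$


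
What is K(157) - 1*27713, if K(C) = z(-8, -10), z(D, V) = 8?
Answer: -27705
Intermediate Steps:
K(C) = 8
K(157) - 1*27713 = 8 - 1*27713 = 8 - 27713 = -27705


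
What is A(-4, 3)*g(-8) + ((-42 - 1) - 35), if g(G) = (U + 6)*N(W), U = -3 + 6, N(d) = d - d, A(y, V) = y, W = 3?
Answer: -78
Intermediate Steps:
N(d) = 0
U = 3
g(G) = 0 (g(G) = (3 + 6)*0 = 9*0 = 0)
A(-4, 3)*g(-8) + ((-42 - 1) - 35) = -4*0 + ((-42 - 1) - 35) = 0 + (-43 - 35) = 0 - 78 = -78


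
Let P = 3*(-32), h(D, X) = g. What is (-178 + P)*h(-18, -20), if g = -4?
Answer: 1096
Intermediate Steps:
h(D, X) = -4
P = -96
(-178 + P)*h(-18, -20) = (-178 - 96)*(-4) = -274*(-4) = 1096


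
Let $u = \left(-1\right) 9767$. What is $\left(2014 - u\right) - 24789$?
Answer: $-13008$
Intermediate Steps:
$u = -9767$
$\left(2014 - u\right) - 24789 = \left(2014 - -9767\right) - 24789 = \left(2014 + 9767\right) - 24789 = 11781 - 24789 = -13008$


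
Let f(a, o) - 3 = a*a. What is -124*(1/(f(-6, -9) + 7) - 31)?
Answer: 88350/23 ≈ 3841.3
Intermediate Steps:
f(a, o) = 3 + a² (f(a, o) = 3 + a*a = 3 + a²)
-124*(1/(f(-6, -9) + 7) - 31) = -124*(1/((3 + (-6)²) + 7) - 31) = -124*(1/((3 + 36) + 7) - 31) = -124*(1/(39 + 7) - 31) = -124*(1/46 - 31) = -124*(-1425/46) = 88350/23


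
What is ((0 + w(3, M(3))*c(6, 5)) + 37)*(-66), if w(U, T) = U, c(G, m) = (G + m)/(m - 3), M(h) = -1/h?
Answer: -3531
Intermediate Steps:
c(G, m) = (G + m)/(-3 + m)
((0 + w(3, M(3))*c(6, 5)) + 37)*(-66) = ((0 + 3*((6 + 5)/(-3 + 5))) + 37)*(-66) = ((0 + 3*(11/2)) + 37)*(-66) = ((0 + 33/2) + 37)*(-66) = (33/2 + 37)*(-66) = (107/2)*(-66) = -3531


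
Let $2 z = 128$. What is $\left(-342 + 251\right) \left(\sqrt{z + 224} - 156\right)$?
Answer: $14196 - 1092 \sqrt{2} \approx 12652.0$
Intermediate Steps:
$z = 64$ ($z = \frac{1}{2} \cdot 128 = 64$)
$\left(-342 + 251\right) \left(\sqrt{z + 224} - 156\right) = \left(-342 + 251\right) \left(\sqrt{64 + 224} - 156\right) = - 91 \left(\sqrt{288} - 156\right) = - 91 \left(12 \sqrt{2} - 156\right) = - 91 \left(-156 + 12 \sqrt{2}\right) = 14196 - 1092 \sqrt{2}$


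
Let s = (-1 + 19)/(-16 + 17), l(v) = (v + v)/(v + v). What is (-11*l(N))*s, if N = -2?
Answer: -198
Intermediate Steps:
l(v) = 1 (l(v) = (2*v)/((2*v)) = (2*v)*(1/(2*v)) = 1)
s = 18 (s = 18/1 = 18*1 = 18)
(-11*l(N))*s = -11*1*18 = -11*18 = -198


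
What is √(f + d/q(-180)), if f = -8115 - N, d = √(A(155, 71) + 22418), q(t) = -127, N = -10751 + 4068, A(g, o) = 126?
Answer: 2*√(-5774182 - 127*√1409)/127 ≈ 37.857*I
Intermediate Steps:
N = -6683
d = 4*√1409 (d = √(126 + 22418) = √22544 = 4*√1409 ≈ 150.15)
f = -1432 (f = -8115 - 1*(-6683) = -8115 + 6683 = -1432)
√(f + d/q(-180)) = √(-1432 + (4*√1409)/(-127)) = √(-1432 + (4*√1409)*(-1/127)) = √(-1432 - 4*√1409/127)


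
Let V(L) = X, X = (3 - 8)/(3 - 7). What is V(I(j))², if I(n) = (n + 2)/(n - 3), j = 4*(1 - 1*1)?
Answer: 25/16 ≈ 1.5625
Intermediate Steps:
X = 5/4 (X = -5/(-4) = -5*(-¼) = 5/4 ≈ 1.2500)
j = 0 (j = 4*(1 - 1) = 4*0 = 0)
I(n) = (2 + n)/(-3 + n)
V(L) = 5/4
V(I(j))² = (5/4)² = 25/16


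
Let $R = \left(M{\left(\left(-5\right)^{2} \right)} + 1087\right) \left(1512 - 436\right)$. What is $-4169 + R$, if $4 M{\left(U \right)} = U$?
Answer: $1172168$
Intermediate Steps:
$M{\left(U \right)} = \frac{U}{4}$
$R = 1176337$ ($R = \left(\frac{\left(-5\right)^{2}}{4} + 1087\right) \left(1512 - 436\right) = \left(\frac{1}{4} \cdot 25 + 1087\right) 1076 = \left(\frac{25}{4} + 1087\right) 1076 = \frac{4373}{4} \cdot 1076 = 1176337$)
$-4169 + R = -4169 + 1176337 = 1172168$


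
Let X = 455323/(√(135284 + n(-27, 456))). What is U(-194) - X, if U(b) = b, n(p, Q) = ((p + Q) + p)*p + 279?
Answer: -194 - 8591*√124709/2353 ≈ -1483.3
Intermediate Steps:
n(p, Q) = 279 + p*(Q + 2*p) (n(p, Q) = ((Q + p) + p)*p + 279 = (Q + 2*p)*p + 279 = p*(Q + 2*p) + 279 = 279 + p*(Q + 2*p))
X = 8591*√124709/2353 (X = 455323/(√(135284 + (279 + 2*(-27)² + 456*(-27)))) = 455323/(√(135284 + (279 + 2*729 - 12312))) = 455323/(√(135284 + (279 + 1458 - 12312))) = 455323/(√(135284 - 10575)) = 455323/(√124709) = 455323*(√124709/124709) = 8591*√124709/2353 ≈ 1289.3)
U(-194) - X = -194 - 8591*√124709/2353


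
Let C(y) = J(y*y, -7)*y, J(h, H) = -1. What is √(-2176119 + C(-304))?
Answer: I*√2175815 ≈ 1475.1*I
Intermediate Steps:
C(y) = -y
√(-2176119 + C(-304)) = √(-2176119 - 1*(-304)) = √(-2176119 + 304) = √(-2175815) = I*√2175815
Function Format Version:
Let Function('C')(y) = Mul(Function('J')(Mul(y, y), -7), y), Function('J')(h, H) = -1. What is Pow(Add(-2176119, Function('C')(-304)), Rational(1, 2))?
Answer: Mul(I, Pow(2175815, Rational(1, 2))) ≈ Mul(1475.1, I)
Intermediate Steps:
Function('C')(y) = Mul(-1, y)
Pow(Add(-2176119, Function('C')(-304)), Rational(1, 2)) = Pow(Add(-2176119, Mul(-1, -304)), Rational(1, 2)) = Pow(Add(-2176119, 304), Rational(1, 2)) = Pow(-2175815, Rational(1, 2)) = Mul(I, Pow(2175815, Rational(1, 2)))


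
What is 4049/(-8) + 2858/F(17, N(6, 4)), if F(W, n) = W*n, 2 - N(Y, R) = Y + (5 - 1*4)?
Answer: -367029/680 ≈ -539.75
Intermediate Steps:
N(Y, R) = 1 - Y (N(Y, R) = 2 - (Y + (5 - 1*4)) = 2 - (Y + (5 - 4)) = 2 - (Y + 1) = 2 - (1 + Y) = 2 + (-1 - Y) = 1 - Y)
4049/(-8) + 2858/F(17, N(6, 4)) = 4049/(-8) + 2858/((17*(1 - 1*6))) = 4049*(-⅛) + 2858/((17*(1 - 6))) = -4049/8 + 2858/((17*(-5))) = -4049/8 + 2858/(-85) = -4049/8 + 2858*(-1/85) = -4049/8 - 2858/85 = -367029/680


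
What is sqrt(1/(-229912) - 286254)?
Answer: I*sqrt(3782812813765222)/114956 ≈ 535.03*I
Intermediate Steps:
sqrt(1/(-229912) - 286254) = sqrt(-1/229912 - 286254) = sqrt(-65813229649/229912) = I*sqrt(3782812813765222)/114956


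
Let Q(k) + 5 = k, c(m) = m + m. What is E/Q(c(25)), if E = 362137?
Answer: 362137/45 ≈ 8047.5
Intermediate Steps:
c(m) = 2*m
Q(k) = -5 + k
E/Q(c(25)) = 362137/(-5 + 2*25) = 362137/(-5 + 50) = 362137/45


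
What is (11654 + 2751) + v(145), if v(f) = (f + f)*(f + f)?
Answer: 98505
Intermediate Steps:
v(f) = 4*f² (v(f) = (2*f)*(2*f) = 4*f²)
(11654 + 2751) + v(145) = (11654 + 2751) + 4*145² = 14405 + 4*21025 = 14405 + 84100 = 98505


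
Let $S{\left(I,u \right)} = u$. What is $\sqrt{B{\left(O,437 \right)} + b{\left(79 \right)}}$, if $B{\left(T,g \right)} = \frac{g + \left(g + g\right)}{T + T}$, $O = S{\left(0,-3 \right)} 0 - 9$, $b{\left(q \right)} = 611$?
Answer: $\frac{\sqrt{19374}}{6} \approx 23.198$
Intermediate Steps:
$O = -9$ ($O = \left(-3\right) 0 - 9 = 0 - 9 = -9$)
$B{\left(T,g \right)} = \frac{3 g}{2 T}$ ($B{\left(T,g \right)} = \frac{g + 2 g}{2 T} = 3 g \frac{1}{2 T} = \frac{3 g}{2 T}$)
$\sqrt{B{\left(O,437 \right)} + b{\left(79 \right)}} = \sqrt{\frac{3}{2} \cdot 437 \frac{1}{-9} + 611} = \sqrt{\frac{3}{2} \cdot 437 \left(- \frac{1}{9}\right) + 611} = \sqrt{- \frac{437}{6} + 611} = \sqrt{\frac{3229}{6}} = \frac{\sqrt{19374}}{6}$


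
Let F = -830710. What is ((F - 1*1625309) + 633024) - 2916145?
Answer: -4739140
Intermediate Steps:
((F - 1*1625309) + 633024) - 2916145 = ((-830710 - 1*1625309) + 633024) - 2916145 = ((-830710 - 1625309) + 633024) - 2916145 = (-2456019 + 633024) - 2916145 = -1822995 - 2916145 = -4739140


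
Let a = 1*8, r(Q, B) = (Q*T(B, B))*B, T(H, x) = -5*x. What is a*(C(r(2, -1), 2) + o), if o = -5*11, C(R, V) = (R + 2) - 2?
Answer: -520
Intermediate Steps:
r(Q, B) = -5*Q*B² (r(Q, B) = (Q*(-5*B))*B = (-5*B*Q)*B = -5*Q*B²)
C(R, V) = R (C(R, V) = (2 + R) - 2 = R)
a = 8
o = -55
a*(C(r(2, -1), 2) + o) = 8*(-5*2*(-1)² - 55) = 8*(-5*2*1 - 55) = 8*(-10 - 55) = 8*(-65) = -520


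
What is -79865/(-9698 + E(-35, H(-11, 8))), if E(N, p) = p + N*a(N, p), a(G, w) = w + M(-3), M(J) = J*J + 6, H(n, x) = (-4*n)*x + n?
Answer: 79865/21817 ≈ 3.6607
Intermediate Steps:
H(n, x) = n - 4*n*x (H(n, x) = -4*n*x + n = n - 4*n*x)
M(J) = 6 + J² (M(J) = J² + 6 = 6 + J²)
a(G, w) = 15 + w (a(G, w) = w + (6 + (-3)²) = w + (6 + 9) = w + 15 = 15 + w)
E(N, p) = p + N*(15 + p)
-79865/(-9698 + E(-35, H(-11, 8))) = -79865/(-9698 + (-11*(1 - 4*8) - 35*(15 - 11*(1 - 4*8)))) = -79865/(-9698 + (-11*(1 - 32) - 35*(15 - 11*(1 - 32)))) = -79865/(-9698 + (-11*(-31) - 35*(15 - 11*(-31)))) = -79865/(-9698 + (341 - 35*(15 + 341))) = -79865/(-9698 + (341 - 35*356)) = -79865/(-9698 + (341 - 12460)) = -79865/(-9698 - 12119) = -79865/(-21817) = -79865*(-1/21817) = 79865/21817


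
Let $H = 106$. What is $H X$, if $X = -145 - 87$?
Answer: $-24592$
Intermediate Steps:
$X = -232$
$H X = 106 \left(-232\right) = -24592$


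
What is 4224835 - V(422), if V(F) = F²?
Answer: 4046751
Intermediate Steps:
4224835 - V(422) = 4224835 - 1*422² = 4224835 - 1*178084 = 4224835 - 178084 = 4046751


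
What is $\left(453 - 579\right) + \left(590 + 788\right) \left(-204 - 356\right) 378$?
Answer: $-291695166$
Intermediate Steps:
$\left(453 - 579\right) + \left(590 + 788\right) \left(-204 - 356\right) 378 = -126 + 1378 \left(-560\right) 378 = -126 - 291695040 = -291695166$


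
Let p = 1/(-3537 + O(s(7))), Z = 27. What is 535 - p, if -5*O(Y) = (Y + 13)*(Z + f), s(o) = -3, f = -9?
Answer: 1911556/3573 ≈ 535.00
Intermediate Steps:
O(Y) = -234/5 - 18*Y/5 (O(Y) = -(Y + 13)*(27 - 9)/5 = -(13 + Y)*18/5 = -(234 + 18*Y)/5 = -234/5 - 18*Y/5)
p = -1/3573 (p = 1/(-3537 + (-234/5 - 18/5*(-3))) = 1/(-3537 + (-234/5 + 54/5)) = 1/(-3537 - 36) = 1/(-3573) = -1/3573 ≈ -0.00027988)
535 - p = 535 - 1*(-1/3573) = 535 + 1/3573 = 1911556/3573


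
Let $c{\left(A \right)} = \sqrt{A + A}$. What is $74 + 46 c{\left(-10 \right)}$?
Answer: $74 + 92 i \sqrt{5} \approx 74.0 + 205.72 i$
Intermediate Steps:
$c{\left(A \right)} = \sqrt{2} \sqrt{A}$ ($c{\left(A \right)} = \sqrt{2 A} = \sqrt{2} \sqrt{A}$)
$74 + 46 c{\left(-10 \right)} = 74 + 46 \sqrt{2} \sqrt{-10} = 74 + 46 \sqrt{2} i \sqrt{10} = 74 + 46 \cdot 2 i \sqrt{5} = 74 + 92 i \sqrt{5}$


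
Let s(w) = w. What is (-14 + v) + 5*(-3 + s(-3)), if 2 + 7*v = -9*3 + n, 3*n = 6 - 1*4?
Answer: -1009/21 ≈ -48.048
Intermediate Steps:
n = 2/3 (n = (6 - 1*4)/3 = (6 - 4)/3 = (1/3)*2 = 2/3 ≈ 0.66667)
v = -85/21 (v = -2/7 + (-9*3 + 2/3)/7 = -2/7 + (-27 + 2/3)/7 = -2/7 + (1/7)*(-79/3) = -2/7 - 79/21 = -85/21 ≈ -4.0476)
(-14 + v) + 5*(-3 + s(-3)) = (-14 - 85/21) + 5*(-3 - 3) = -379/21 + 5*(-6) = -379/21 - 30 = -1009/21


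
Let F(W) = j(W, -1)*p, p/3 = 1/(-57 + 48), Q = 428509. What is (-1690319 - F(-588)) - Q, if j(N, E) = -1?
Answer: -6356485/3 ≈ -2.1188e+6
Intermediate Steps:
p = -⅓ (p = 3/(-57 + 48) = 3/(-9) = 3*(-⅑) = -⅓ ≈ -0.33333)
F(W) = ⅓ (F(W) = -1*(-⅓) = ⅓)
(-1690319 - F(-588)) - Q = (-1690319 - 1*⅓) - 1*428509 = (-1690319 - ⅓) - 428509 = -5070958/3 - 428509 = -6356485/3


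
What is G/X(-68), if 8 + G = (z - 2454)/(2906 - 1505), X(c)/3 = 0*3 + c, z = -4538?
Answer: 4550/71451 ≈ 0.063680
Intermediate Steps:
X(c) = 3*c (X(c) = 3*(0*3 + c) = 3*(0 + c) = 3*c)
G = -18200/1401 (G = -8 + (-4538 - 2454)/(2906 - 1505) = -8 - 6992/1401 = -18200/1401 ≈ -12.991)
G/X(-68) = -18200/(1401*(3*(-68))) = -18200/1401/(-204) = -18200/1401*(-1/204) = 4550/71451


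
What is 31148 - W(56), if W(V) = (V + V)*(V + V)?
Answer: 18604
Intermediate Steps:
W(V) = 4*V**2 (W(V) = (2*V)*(2*V) = 4*V**2)
31148 - W(56) = 31148 - 4*56**2 = 31148 - 4*3136 = 31148 - 1*12544 = 31148 - 12544 = 18604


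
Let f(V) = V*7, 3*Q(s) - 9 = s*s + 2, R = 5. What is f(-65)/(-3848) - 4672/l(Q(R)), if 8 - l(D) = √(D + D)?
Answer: -1382737/1480 - 1168*√6/5 ≈ -1506.5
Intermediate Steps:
Q(s) = 11/3 + s²/3 (Q(s) = 3 + (s*s + 2)/3 = 3 + (s² + 2)/3 = 3 + (2 + s²)/3 = 3 + (⅔ + s²/3) = 11/3 + s²/3)
f(V) = 7*V
l(D) = 8 - √2*√D (l(D) = 8 - √(D + D) = 8 - √(2*D) = 8 - √2*√D)
f(-65)/(-3848) - 4672/l(Q(R)) = (7*(-65))/(-3848) - 4672/(8 - √2*√(11/3 + (⅓)*5²)) = -455*(-1/3848) - 4672/(8 - √2*√(11/3 + (⅓)*25)) = 35/296 - 4672/(8 - √2*√(11/3 + 25/3)) = 35/296 - 4672/(8 - √2*√12) = 35/296 - 4672/(8 - √2*2*√3) = 35/296 - 4672/(8 - 2*√6)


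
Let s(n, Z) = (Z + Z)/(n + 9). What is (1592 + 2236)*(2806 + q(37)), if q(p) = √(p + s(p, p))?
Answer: 10741368 + 7656*√5106/23 ≈ 1.0765e+7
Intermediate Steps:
s(n, Z) = 2*Z/(9 + n) (s(n, Z) = (2*Z)/(9 + n) = 2*Z/(9 + n))
q(p) = √(p + 2*p/(9 + p))
(1592 + 2236)*(2806 + q(37)) = (1592 + 2236)*(2806 + √(37*(11 + 37)/(9 + 37))) = 3828*(2806 + √(37*48/46)) = 3828*(2806 + √(37*(1/46)*48)) = 3828*(2806 + √(888/23)) = 3828*(2806 + 2*√5106/23) = 10741368 + 7656*√5106/23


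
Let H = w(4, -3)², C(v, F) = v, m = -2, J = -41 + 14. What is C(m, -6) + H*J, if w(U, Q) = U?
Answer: -434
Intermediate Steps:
J = -27
H = 16 (H = 4² = 16)
C(m, -6) + H*J = -2 + 16*(-27) = -2 - 432 = -434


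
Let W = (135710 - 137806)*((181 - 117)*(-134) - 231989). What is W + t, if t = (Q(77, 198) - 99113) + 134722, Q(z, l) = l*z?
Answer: 504275095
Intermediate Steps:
W = 504224240 (W = -2096*(64*(-134) - 231989) = -2096*(-8576 - 231989) = -2096*(-240565) = 504224240)
t = 50855 (t = (198*77 - 99113) + 134722 = (15246 - 99113) + 134722 = -83867 + 134722 = 50855)
W + t = 504224240 + 50855 = 504275095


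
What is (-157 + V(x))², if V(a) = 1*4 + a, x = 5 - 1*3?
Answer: 22801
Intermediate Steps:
x = 2 (x = 5 - 3 = 2)
V(a) = 4 + a
(-157 + V(x))² = (-157 + (4 + 2))² = (-157 + 6)² = (-151)² = 22801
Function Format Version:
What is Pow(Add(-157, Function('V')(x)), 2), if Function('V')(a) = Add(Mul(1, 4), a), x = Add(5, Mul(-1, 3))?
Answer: 22801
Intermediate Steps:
x = 2 (x = Add(5, -3) = 2)
Function('V')(a) = Add(4, a)
Pow(Add(-157, Function('V')(x)), 2) = Pow(Add(-157, Add(4, 2)), 2) = Pow(Add(-157, 6), 2) = Pow(-151, 2) = 22801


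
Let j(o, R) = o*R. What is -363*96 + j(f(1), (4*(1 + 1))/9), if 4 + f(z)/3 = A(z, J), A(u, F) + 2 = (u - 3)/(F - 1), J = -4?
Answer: -522944/15 ≈ -34863.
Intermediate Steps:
A(u, F) = -2 + (-3 + u)/(-1 + F) (A(u, F) = -2 + (u - 3)/(F - 1) = -2 + (-3 + u)/(-1 + F))
f(z) = -81/5 - 3*z/5 (f(z) = -12 + 3*((-1 + z - 2*(-4))/(-1 - 4)) = -12 + 3*((-1 + z + 8)/(-5)) = -12 + 3*(-(7 + z)/5) = -12 + 3*(-7/5 - z/5) = -12 + (-21/5 - 3*z/5) = -81/5 - 3*z/5)
j(o, R) = R*o
-363*96 + j(f(1), (4*(1 + 1))/9) = -363*96 + ((4*(1 + 1))/9)*(-81/5 - ⅗*1) = -34848 + ((4*2)*(⅑))*(-81/5 - ⅗) = -34848 + (8*(⅑))*(-84/5) = -34848 + (8/9)*(-84/5) = -34848 - 224/15 = -522944/15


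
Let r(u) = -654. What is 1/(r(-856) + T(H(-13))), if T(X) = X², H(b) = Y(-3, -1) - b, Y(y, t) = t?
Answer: -1/510 ≈ -0.0019608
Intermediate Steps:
H(b) = -1 - b
1/(r(-856) + T(H(-13))) = 1/(-654 + (-1 - 1*(-13))²) = 1/(-654 + (-1 + 13)²) = 1/(-654 + 12²) = 1/(-654 + 144) = 1/(-510) = -1/510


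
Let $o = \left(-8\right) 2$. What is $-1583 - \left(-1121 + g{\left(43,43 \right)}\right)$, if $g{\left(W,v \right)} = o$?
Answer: $-446$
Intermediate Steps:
$o = -16$
$g{\left(W,v \right)} = -16$
$-1583 - \left(-1121 + g{\left(43,43 \right)}\right) = -1583 + \left(\left(\left(405 + 91\right) + 625\right) - -16\right) = -1583 + \left(\left(496 + 625\right) + 16\right) = -1583 + \left(1121 + 16\right) = -1583 + 1137 = -446$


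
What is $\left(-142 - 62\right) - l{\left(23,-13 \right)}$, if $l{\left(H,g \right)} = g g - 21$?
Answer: $-352$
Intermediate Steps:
$l{\left(H,g \right)} = -21 + g^{2}$ ($l{\left(H,g \right)} = g^{2} - 21 = -21 + g^{2}$)
$\left(-142 - 62\right) - l{\left(23,-13 \right)} = \left(-142 - 62\right) - \left(-21 + \left(-13\right)^{2}\right) = \left(-142 - 62\right) - \left(-21 + 169\right) = -204 - 148 = -352$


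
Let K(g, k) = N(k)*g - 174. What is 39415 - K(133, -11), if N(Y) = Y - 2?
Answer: 41318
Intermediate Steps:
N(Y) = -2 + Y
K(g, k) = -174 + g*(-2 + k) (K(g, k) = (-2 + k)*g - 174 = g*(-2 + k) - 174 = -174 + g*(-2 + k))
39415 - K(133, -11) = 39415 - (-174 + 133*(-2 - 11)) = 39415 - (-174 + 133*(-13)) = 39415 - (-174 - 1729) = 39415 - 1*(-1903) = 39415 + 1903 = 41318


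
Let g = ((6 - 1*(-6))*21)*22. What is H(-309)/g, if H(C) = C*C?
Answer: 10609/616 ≈ 17.222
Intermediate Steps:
H(C) = C**2
g = 5544 (g = ((6 + 6)*21)*22 = (12*21)*22 = 252*22 = 5544)
H(-309)/g = (-309)**2/5544 = 95481*(1/5544) = 10609/616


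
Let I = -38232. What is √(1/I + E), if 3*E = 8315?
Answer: √12504030362/2124 ≈ 52.647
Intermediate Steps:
E = 8315/3 (E = (⅓)*8315 = 8315/3 ≈ 2771.7)
√(1/I + E) = √(1/(-38232) + 8315/3) = √(-1/38232 + 8315/3) = √(105966359/38232) = √12504030362/2124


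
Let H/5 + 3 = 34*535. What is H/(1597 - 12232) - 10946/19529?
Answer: -378456065/41538183 ≈ -9.1110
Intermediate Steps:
H = 90935 (H = -15 + 5*(34*535) = -15 + 5*18190 = -15 + 90950 = 90935)
H/(1597 - 12232) - 10946/19529 = 90935/(1597 - 12232) - 10946/19529 = 90935/(-10635) - 10946*1/19529 = 90935*(-1/10635) - 10946/19529 = -18187/2127 - 10946/19529 = -378456065/41538183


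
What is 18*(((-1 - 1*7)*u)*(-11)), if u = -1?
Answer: -1584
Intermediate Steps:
18*(((-1 - 1*7)*u)*(-11)) = 18*(((-1 - 1*7)*(-1))*(-11)) = 18*(((-1 - 7)*(-1))*(-11)) = 18*(-8*(-1)*(-11)) = 18*(8*(-11)) = 18*(-88) = -1584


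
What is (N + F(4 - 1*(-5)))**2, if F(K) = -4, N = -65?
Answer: 4761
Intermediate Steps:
(N + F(4 - 1*(-5)))**2 = (-65 - 4)**2 = (-69)**2 = 4761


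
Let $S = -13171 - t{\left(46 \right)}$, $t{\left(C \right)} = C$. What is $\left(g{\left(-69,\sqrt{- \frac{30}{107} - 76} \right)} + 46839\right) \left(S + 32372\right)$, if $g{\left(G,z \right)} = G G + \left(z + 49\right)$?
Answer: $989336595 + \frac{19155 i \sqrt{873334}}{107} \approx 9.8934 \cdot 10^{8} + 1.673 \cdot 10^{5} i$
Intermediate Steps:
$S = -13217$ ($S = -13171 - 46 = -13217$)
$g{\left(G,z \right)} = 49 + z + G^{2}$ ($g{\left(G,z \right)} = G^{2} + \left(49 + z\right) = 49 + z + G^{2}$)
$\left(g{\left(-69,\sqrt{- \frac{30}{107} - 76} \right)} + 46839\right) \left(S + 32372\right) = \left(\left(49 + \sqrt{- \frac{30}{107} - 76} + \left(-69\right)^{2}\right) + 46839\right) \left(-13217 + 32372\right) = \left(\left(49 + \sqrt{\left(-30\right) \frac{1}{107} - 76} + 4761\right) + 46839\right) 19155 = \left(\left(49 + \sqrt{- \frac{30}{107} - 76} + 4761\right) + 46839\right) 19155 = \left(\left(49 + \sqrt{- \frac{8162}{107}} + 4761\right) + 46839\right) 19155 = \left(\left(49 + \frac{i \sqrt{873334}}{107} + 4761\right) + 46839\right) 19155 = \left(\left(4810 + \frac{i \sqrt{873334}}{107}\right) + 46839\right) 19155 = \left(51649 + \frac{i \sqrt{873334}}{107}\right) 19155 = 989336595 + \frac{19155 i \sqrt{873334}}{107}$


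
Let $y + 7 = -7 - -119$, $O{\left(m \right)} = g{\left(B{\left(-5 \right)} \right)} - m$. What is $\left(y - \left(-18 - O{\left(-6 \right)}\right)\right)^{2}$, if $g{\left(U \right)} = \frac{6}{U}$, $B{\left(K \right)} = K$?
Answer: $\frac{408321}{25} \approx 16333.0$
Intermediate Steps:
$O{\left(m \right)} = - \frac{6}{5} - m$ ($O{\left(m \right)} = \frac{6}{-5} - m = 6 \left(- \frac{1}{5}\right) - m = - \frac{6}{5} - m$)
$y = 105$ ($y = -7 - -112 = -7 + \left(-7 + 119\right) = -7 + 112 = 105$)
$\left(y - \left(-18 - O{\left(-6 \right)}\right)\right)^{2} = \left(105 + \left(-151 + \left(\left(- \frac{6}{5} - -6\right) + 169\right)\right)\right)^{2} = \left(105 + \left(-151 + \left(\left(- \frac{6}{5} + 6\right) + 169\right)\right)\right)^{2} = \left(105 + \left(-151 + \left(\frac{24}{5} + 169\right)\right)\right)^{2} = \left(105 + \left(-151 + \frac{869}{5}\right)\right)^{2} = \left(105 + \frac{114}{5}\right)^{2} = \left(\frac{639}{5}\right)^{2} = \frac{408321}{25}$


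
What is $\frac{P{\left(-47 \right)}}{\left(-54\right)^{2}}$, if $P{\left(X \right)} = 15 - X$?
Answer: $\frac{31}{1458} \approx 0.021262$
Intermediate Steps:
$\frac{P{\left(-47 \right)}}{\left(-54\right)^{2}} = \frac{15 - -47}{\left(-54\right)^{2}} = \frac{15 + 47}{2916} = 62 \cdot \frac{1}{2916} = \frac{31}{1458}$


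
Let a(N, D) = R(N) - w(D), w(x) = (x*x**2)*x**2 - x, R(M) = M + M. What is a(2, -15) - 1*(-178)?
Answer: 759542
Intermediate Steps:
R(M) = 2*M
w(x) = x**5 - x (w(x) = x**3*x**2 - x = x**5 - x)
a(N, D) = D - D**5 + 2*N (a(N, D) = 2*N - (D**5 - D) = 2*N + (D - D**5) = D - D**5 + 2*N)
a(2, -15) - 1*(-178) = (-15 - 1*(-15)**5 + 2*2) - 1*(-178) = (-15 - 1*(-759375) + 4) + 178 = (-15 + 759375 + 4) + 178 = 759364 + 178 = 759542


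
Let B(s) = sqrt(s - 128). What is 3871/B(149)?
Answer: 553*sqrt(21)/3 ≈ 844.72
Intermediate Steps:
B(s) = sqrt(-128 + s)
3871/B(149) = 3871/(sqrt(-128 + 149)) = 3871/(sqrt(21)) = 3871*(sqrt(21)/21) = 553*sqrt(21)/3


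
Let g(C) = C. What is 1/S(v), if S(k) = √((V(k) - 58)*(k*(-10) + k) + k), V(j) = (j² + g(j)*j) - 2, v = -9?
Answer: √917/2751 ≈ 0.011008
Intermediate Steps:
V(j) = -2 + 2*j² (V(j) = (j² + j*j) - 2 = (j² + j²) - 2 = 2*j² - 2 = -2 + 2*j²)
S(k) = √(k - 9*k*(-60 + 2*k²)) (S(k) = √(((-2 + 2*k²) - 58)*(k*(-10) + k) + k) = √((-60 + 2*k²)*(-10*k + k) + k) = √((-60 + 2*k²)*(-9*k) + k) = √(-9*k*(-60 + 2*k²) + k) = √(k - 9*k*(-60 + 2*k²)))
1/S(v) = 1/(√(-9*(541 - 18*(-9)²))) = 1/(√(-9*(541 - 18*81))) = 1/(√(-9*(541 - 1458))) = 1/(√(-9*(-917))) = 1/(√8253) = 1/(3*√917) = √917/2751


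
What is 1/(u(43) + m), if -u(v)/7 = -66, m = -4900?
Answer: -1/4438 ≈ -0.00022533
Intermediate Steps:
u(v) = 462 (u(v) = -7*(-66) = 462)
1/(u(43) + m) = 1/(462 - 4900) = 1/(-4438) = -1/4438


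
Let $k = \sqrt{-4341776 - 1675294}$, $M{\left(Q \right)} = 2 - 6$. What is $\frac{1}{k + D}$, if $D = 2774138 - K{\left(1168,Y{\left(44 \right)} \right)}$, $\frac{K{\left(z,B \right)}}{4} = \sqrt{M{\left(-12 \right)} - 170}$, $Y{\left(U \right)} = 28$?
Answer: $\frac{i}{- \sqrt{6017070} + 4 \sqrt{174} + 2774138 i} \approx 3.6047 \cdot 10^{-7} - 3.1188 \cdot 10^{-10} i$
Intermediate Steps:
$M{\left(Q \right)} = -4$ ($M{\left(Q \right)} = 2 - 6 = -4$)
$K{\left(z,B \right)} = 4 i \sqrt{174}$ ($K{\left(z,B \right)} = 4 \sqrt{-4 - 170} = 4 \sqrt{-174} = 4 i \sqrt{174}$)
$k = i \sqrt{6017070}$ ($k = \sqrt{-6017070} = i \sqrt{6017070} \approx 2453.0 i$)
$D = 2774138 - 4 i \sqrt{174} \approx 2.7741 \cdot 10^{6} - 52.764 i$
$\frac{1}{k + D} = \frac{1}{i \sqrt{6017070} + \left(2774138 - 4 i \sqrt{174}\right)} = \frac{1}{2774138 + i \sqrt{6017070} - 4 i \sqrt{174}}$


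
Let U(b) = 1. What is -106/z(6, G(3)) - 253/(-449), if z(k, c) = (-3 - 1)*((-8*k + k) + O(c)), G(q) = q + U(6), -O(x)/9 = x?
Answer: 15671/70044 ≈ 0.22373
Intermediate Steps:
O(x) = -9*x
G(q) = 1 + q (G(q) = q + 1 = 1 + q)
z(k, c) = 28*k + 36*c (z(k, c) = (-3 - 1)*((-8*k + k) - 9*c) = -4*(-7*k - 9*c) = -4*(-9*c - 7*k) = 28*k + 36*c)
-106/z(6, G(3)) - 253/(-449) = -106/(28*6 + 36*(1 + 3)) - 253/(-449) = -106/(168 + 36*4) - 253*(-1/449) = -106/(168 + 144) + 253/449 = -106/312 + 253/449 = -106*1/312 + 253/449 = -53/156 + 253/449 = 15671/70044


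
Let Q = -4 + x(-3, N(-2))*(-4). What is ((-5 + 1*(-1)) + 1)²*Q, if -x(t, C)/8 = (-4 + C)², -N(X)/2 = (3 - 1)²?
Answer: 115100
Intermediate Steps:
N(X) = -8 (N(X) = -2*(3 - 1)² = -2*2² = -2*4 = -8)
x(t, C) = -8*(-4 + C)²
Q = 4604 (Q = -4 - 8*(-4 - 8)²*(-4) = -4 - 8*(-12)²*(-4) = -4 - 8*144*(-4) = -4 - 1152*(-4) = -4 + 4608 = 4604)
((-5 + 1*(-1)) + 1)²*Q = ((-5 + 1*(-1)) + 1)²*4604 = ((-5 - 1) + 1)²*4604 = (-6 + 1)²*4604 = (-5)²*4604 = 25*4604 = 115100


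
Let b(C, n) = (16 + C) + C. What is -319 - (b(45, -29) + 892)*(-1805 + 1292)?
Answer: 511655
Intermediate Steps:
b(C, n) = 16 + 2*C
-319 - (b(45, -29) + 892)*(-1805 + 1292) = -319 - ((16 + 2*45) + 892)*(-1805 + 1292) = -319 - ((16 + 90) + 892)*(-513) = -319 - (106 + 892)*(-513) = -319 - 998*(-513) = -319 - 1*(-511974) = -319 + 511974 = 511655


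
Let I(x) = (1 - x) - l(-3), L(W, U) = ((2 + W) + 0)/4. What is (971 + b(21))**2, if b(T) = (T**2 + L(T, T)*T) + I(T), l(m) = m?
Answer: 36759969/16 ≈ 2.2975e+6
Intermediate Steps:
L(W, U) = 1/2 + W/4 (L(W, U) = (2 + W)*(1/4) = 1/2 + W/4)
I(x) = 4 - x (I(x) = (1 - x) - 1*(-3) = (1 - x) + 3 = 4 - x)
b(T) = 4 + T**2 - T + T*(1/2 + T/4) (b(T) = (T**2 + (1/2 + T/4)*T) + (4 - T) = (T**2 + T*(1/2 + T/4)) + (4 - T) = 4 + T**2 - T + T*(1/2 + T/4))
(971 + b(21))**2 = (971 + (4 - 1/2*21 + (5/4)*21**2))**2 = (971 + (4 - 21/2 + (5/4)*441))**2 = (971 + (4 - 21/2 + 2205/4))**2 = (971 + 2179/4)**2 = (6063/4)**2 = 36759969/16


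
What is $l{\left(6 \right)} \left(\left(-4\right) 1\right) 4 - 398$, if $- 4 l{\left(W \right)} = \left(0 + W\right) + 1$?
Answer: $-370$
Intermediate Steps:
$l{\left(W \right)} = - \frac{1}{4} - \frac{W}{4}$ ($l{\left(W \right)} = - \frac{\left(0 + W\right) + 1}{4} = - \frac{W + 1}{4} = - \frac{1 + W}{4} = - \frac{1}{4} - \frac{W}{4}$)
$l{\left(6 \right)} \left(\left(-4\right) 1\right) 4 - 398 = \left(- \frac{1}{4} - \frac{3}{2}\right) \left(\left(-4\right) 1\right) 4 - 398 = \left(- \frac{1}{4} - \frac{3}{2}\right) \left(-4\right) 4 - 398 = \left(- \frac{7}{4}\right) \left(-4\right) 4 - 398 = 7 \cdot 4 - 398 = 28 - 398 = -370$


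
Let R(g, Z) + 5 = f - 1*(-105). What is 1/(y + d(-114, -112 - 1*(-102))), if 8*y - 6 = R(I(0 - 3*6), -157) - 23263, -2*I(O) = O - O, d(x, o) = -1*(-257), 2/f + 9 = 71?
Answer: -124/327065 ≈ -0.00037913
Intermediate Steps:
f = 1/31 (f = 2/(-9 + 71) = 2/62 = 2*(1/62) = 1/31 ≈ 0.032258)
d(x, o) = 257
I(O) = 0 (I(O) = -(O - O)/2 = -1/2*0 = 0)
R(g, Z) = 3101/31 (R(g, Z) = -5 + (1/31 - 1*(-105)) = -5 + (1/31 + 105) = -5 + 3256/31 = 3101/31)
y = -358933/124 (y = 3/4 + (3101/31 - 23263)/8 = 3/4 + (1/8)*(-718052/31) = 3/4 - 179513/62 = -358933/124 ≈ -2894.6)
1/(y + d(-114, -112 - 1*(-102))) = 1/(-358933/124 + 257) = 1/(-327065/124) = -124/327065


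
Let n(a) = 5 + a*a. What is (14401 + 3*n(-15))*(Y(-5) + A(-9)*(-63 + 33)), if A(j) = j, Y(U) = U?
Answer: 3999115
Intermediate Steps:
n(a) = 5 + a**2
(14401 + 3*n(-15))*(Y(-5) + A(-9)*(-63 + 33)) = (14401 + 3*(5 + (-15)**2))*(-5 - 9*(-63 + 33)) = (14401 + 3*(5 + 225))*(-5 - 9*(-30)) = (14401 + 3*230)*(-5 + 270) = (14401 + 690)*265 = 15091*265 = 3999115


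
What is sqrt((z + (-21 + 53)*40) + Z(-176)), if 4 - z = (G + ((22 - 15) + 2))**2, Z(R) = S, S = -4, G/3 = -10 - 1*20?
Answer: I*sqrt(5281) ≈ 72.671*I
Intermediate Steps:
G = -90 (G = 3*(-10 - 1*20) = 3*(-10 - 20) = 3*(-30) = -90)
Z(R) = -4
z = -6557 (z = 4 - (-90 + ((22 - 15) + 2))**2 = 4 - (-90 + (7 + 2))**2 = 4 - (-90 + 9)**2 = 4 - 1*(-81)**2 = 4 - 1*6561 = 4 - 6561 = -6557)
sqrt((z + (-21 + 53)*40) + Z(-176)) = sqrt((-6557 + (-21 + 53)*40) - 4) = sqrt((-6557 + 32*40) - 4) = sqrt((-6557 + 1280) - 4) = sqrt(-5277 - 4) = sqrt(-5281) = I*sqrt(5281)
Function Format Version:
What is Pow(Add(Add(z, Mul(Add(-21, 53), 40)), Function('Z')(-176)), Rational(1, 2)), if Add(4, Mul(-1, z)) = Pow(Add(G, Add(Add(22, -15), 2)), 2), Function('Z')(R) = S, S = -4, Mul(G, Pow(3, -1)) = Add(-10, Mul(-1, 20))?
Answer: Mul(I, Pow(5281, Rational(1, 2))) ≈ Mul(72.671, I)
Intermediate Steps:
G = -90 (G = Mul(3, Add(-10, Mul(-1, 20))) = Mul(3, Add(-10, -20)) = Mul(3, -30) = -90)
Function('Z')(R) = -4
z = -6557 (z = Add(4, Mul(-1, Pow(Add(-90, Add(Add(22, -15), 2)), 2))) = Add(4, Mul(-1, Pow(Add(-90, Add(7, 2)), 2))) = Add(4, Mul(-1, Pow(Add(-90, 9), 2))) = Add(4, Mul(-1, Pow(-81, 2))) = Add(4, Mul(-1, 6561)) = Add(4, -6561) = -6557)
Pow(Add(Add(z, Mul(Add(-21, 53), 40)), Function('Z')(-176)), Rational(1, 2)) = Pow(Add(Add(-6557, Mul(Add(-21, 53), 40)), -4), Rational(1, 2)) = Pow(Add(Add(-6557, Mul(32, 40)), -4), Rational(1, 2)) = Pow(Add(Add(-6557, 1280), -4), Rational(1, 2)) = Pow(Add(-5277, -4), Rational(1, 2)) = Pow(-5281, Rational(1, 2)) = Mul(I, Pow(5281, Rational(1, 2)))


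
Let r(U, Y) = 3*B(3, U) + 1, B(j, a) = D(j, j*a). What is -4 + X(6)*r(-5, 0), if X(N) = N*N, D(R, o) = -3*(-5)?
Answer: 1652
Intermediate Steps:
D(R, o) = 15
X(N) = N²
B(j, a) = 15
r(U, Y) = 46 (r(U, Y) = 3*15 + 1 = 45 + 1 = 46)
-4 + X(6)*r(-5, 0) = -4 + 6²*46 = -4 + 36*46 = -4 + 1656 = 1652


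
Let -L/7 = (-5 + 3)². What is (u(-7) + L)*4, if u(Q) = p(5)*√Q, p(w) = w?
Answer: -112 + 20*I*√7 ≈ -112.0 + 52.915*I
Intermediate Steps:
L = -28 (L = -7*(-5 + 3)² = -7*(-2)² = -7*4 = -28)
u(Q) = 5*√Q
(u(-7) + L)*4 = (5*√(-7) - 28)*4 = (5*(I*√7) - 28)*4 = (5*I*√7 - 28)*4 = (-28 + 5*I*√7)*4 = -112 + 20*I*√7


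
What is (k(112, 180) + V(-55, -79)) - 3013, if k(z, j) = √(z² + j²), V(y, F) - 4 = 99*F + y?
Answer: -10673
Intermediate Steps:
V(y, F) = 4 + y + 99*F (V(y, F) = 4 + (99*F + y) = 4 + (y + 99*F) = 4 + y + 99*F)
k(z, j) = √(j² + z²)
(k(112, 180) + V(-55, -79)) - 3013 = (√(180² + 112²) + (4 - 55 + 99*(-79))) - 3013 = (√(32400 + 12544) + (4 - 55 - 7821)) - 3013 = (√44944 - 7872) - 3013 = (212 - 7872) - 3013 = -7660 - 3013 = -10673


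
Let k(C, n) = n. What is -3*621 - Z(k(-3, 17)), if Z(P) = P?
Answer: -1880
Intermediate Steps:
-3*621 - Z(k(-3, 17)) = -3*621 - 1*17 = -1863 - 17 = -1880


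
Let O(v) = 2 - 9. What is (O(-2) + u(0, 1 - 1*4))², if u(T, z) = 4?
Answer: 9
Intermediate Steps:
O(v) = -7
(O(-2) + u(0, 1 - 1*4))² = (-7 + 4)² = (-3)² = 9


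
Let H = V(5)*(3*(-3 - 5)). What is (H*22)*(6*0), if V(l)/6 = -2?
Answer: 0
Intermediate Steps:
V(l) = -12 (V(l) = 6*(-2) = -12)
H = 288 (H = -36*(-3 - 5) = -36*(-8) = -12*(-24) = 288)
(H*22)*(6*0) = (288*22)*(6*0) = 6336*0 = 0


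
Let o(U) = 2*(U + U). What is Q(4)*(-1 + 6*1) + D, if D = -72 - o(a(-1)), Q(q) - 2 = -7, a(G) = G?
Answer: -93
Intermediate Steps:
o(U) = 4*U (o(U) = 2*(2*U) = 4*U)
Q(q) = -5 (Q(q) = 2 - 7 = -5)
D = -68 (D = -72 - 4*(-1) = -72 - 1*(-4) = -72 + 4 = -68)
Q(4)*(-1 + 6*1) + D = -5*(-1 + 6*1) - 68 = -5*(-1 + 6) - 68 = -5*5 - 68 = -25 - 68 = -93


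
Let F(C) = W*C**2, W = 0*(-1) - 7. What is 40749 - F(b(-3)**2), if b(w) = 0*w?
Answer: 40749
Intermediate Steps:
b(w) = 0
W = -7 (W = 0 - 7 = -7)
F(C) = -7*C**2
40749 - F(b(-3)**2) = 40749 - (-7)*(0**2)**2 = 40749 - (-7)*0**2 = 40749 - (-7)*0 = 40749 - 1*0 = 40749 + 0 = 40749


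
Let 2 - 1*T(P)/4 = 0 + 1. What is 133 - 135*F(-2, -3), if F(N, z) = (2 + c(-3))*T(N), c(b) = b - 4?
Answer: 2833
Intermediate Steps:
T(P) = 4 (T(P) = 8 - 4*(0 + 1) = 8 - 4*1 = 8 - 4 = 4)
c(b) = -4 + b
F(N, z) = -20 (F(N, z) = (2 + (-4 - 3))*4 = (2 - 7)*4 = -5*4 = -20)
133 - 135*F(-2, -3) = 133 - 135*(-20) = 133 + 2700 = 2833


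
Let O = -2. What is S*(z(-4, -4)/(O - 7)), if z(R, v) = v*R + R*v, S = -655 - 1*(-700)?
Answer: -160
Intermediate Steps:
S = 45 (S = -655 + 700 = 45)
z(R, v) = 2*R*v (z(R, v) = R*v + R*v = 2*R*v)
S*(z(-4, -4)/(O - 7)) = 45*((2*(-4)*(-4))/(-2 - 7)) = 45*(32/(-9)) = 45*(-⅑*32) = 45*(-32/9) = -160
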